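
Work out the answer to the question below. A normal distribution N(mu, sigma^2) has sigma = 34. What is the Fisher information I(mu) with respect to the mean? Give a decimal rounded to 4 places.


The Fisher information for the mean of a normal distribution is I(mu) = 1/sigma^2.
sigma = 34, so sigma^2 = 1156.
I(mu) = 1/1156 = 0.0009

0.0009


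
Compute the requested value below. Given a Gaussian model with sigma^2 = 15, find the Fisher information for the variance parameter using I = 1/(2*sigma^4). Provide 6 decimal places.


Fisher information for variance: I(sigma^2) = 1/(2*sigma^4).
sigma^2 = 15, so sigma^4 = 225.
I = 1/(2*225) = 1/450 = 0.002222

0.002222


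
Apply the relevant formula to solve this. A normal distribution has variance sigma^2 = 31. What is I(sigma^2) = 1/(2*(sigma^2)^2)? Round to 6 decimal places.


Fisher information for variance: I(sigma^2) = 1/(2*sigma^4).
sigma^2 = 31, so sigma^4 = 961.
I = 1/(2*961) = 1/1922 = 0.000520

0.000520


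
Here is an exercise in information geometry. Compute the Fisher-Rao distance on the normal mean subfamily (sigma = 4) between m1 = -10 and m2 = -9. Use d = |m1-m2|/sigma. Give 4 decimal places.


On the fixed-variance normal subfamily, geodesic distance = |m1-m2|/sigma.
|-10 - -9| = 1.
sigma = 4.
d = 1/4 = 0.2500

0.2500


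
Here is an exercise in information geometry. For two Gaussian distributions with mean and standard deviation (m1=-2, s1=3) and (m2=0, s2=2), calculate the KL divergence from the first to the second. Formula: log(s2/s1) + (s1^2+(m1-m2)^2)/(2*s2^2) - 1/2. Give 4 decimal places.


KL divergence between normal distributions:
KL = log(s2/s1) + (s1^2 + (m1-m2)^2)/(2*s2^2) - 1/2.
log(2/3) = -0.405465.
(3^2 + (-2-0)^2)/(2*2^2) = (9 + 4)/8 = 1.625.
KL = -0.405465 + 1.625 - 0.5 = 0.7195

0.7195


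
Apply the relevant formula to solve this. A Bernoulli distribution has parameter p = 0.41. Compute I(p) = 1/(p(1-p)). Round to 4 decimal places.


For Bernoulli(p), Fisher information is I(p) = 1/(p*(1-p)).
p = 0.41, 1-p = 0.59.
p*(1-p) = 0.2419.
I(p) = 1/0.2419 = 4.1339

4.1339


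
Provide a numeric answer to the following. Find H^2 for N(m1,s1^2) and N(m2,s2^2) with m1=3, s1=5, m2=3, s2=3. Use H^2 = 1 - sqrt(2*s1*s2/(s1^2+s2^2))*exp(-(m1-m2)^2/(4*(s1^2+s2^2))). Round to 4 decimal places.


Squared Hellinger distance for Gaussians:
H^2 = 1 - sqrt(2*s1*s2/(s1^2+s2^2)) * exp(-(m1-m2)^2/(4*(s1^2+s2^2))).
s1^2 = 25, s2^2 = 9, s1^2+s2^2 = 34.
sqrt(2*5*3/(34)) = 0.939336.
(m1-m2)^2 = (0)^2 = 0.
exp(-0/(4*34)) = exp(0.0) = 1.0.
H^2 = 1 - 0.939336*1.0 = 0.0607

0.0607


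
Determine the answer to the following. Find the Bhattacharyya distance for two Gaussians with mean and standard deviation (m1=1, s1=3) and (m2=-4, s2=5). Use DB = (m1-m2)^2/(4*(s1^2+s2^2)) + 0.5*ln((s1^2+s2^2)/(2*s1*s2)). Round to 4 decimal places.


Bhattacharyya distance between two Gaussians:
DB = (m1-m2)^2/(4*(s1^2+s2^2)) + (1/2)*ln((s1^2+s2^2)/(2*s1*s2)).
(m1-m2)^2 = (5)^2 = 25.
s1^2+s2^2 = 9 + 25 = 34.
term1 = 25/136 = 0.183824.
term2 = 0.5*ln(34/30.0) = 0.062582.
DB = 0.183824 + 0.062582 = 0.2464

0.2464


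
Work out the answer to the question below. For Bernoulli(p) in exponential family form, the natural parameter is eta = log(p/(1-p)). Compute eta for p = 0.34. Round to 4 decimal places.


Natural parameter for Bernoulli: eta = log(p/(1-p)).
p = 0.34, 1-p = 0.66.
p/(1-p) = 0.515152.
eta = log(0.515152) = -0.6633

-0.6633


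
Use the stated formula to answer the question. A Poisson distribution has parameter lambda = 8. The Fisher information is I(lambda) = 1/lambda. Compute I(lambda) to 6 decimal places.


Fisher information for Poisson: I(lambda) = 1/lambda.
lambda = 8.
I(lambda) = 1/8 = 0.125000

0.125000


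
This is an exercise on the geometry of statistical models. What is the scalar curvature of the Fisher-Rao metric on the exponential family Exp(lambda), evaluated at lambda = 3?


This family has a single free parameter, so its statistical manifold
is 1-dimensional. The Riemann curvature tensor of any 1-dimensional
Riemannian manifold vanishes identically, so R = 0.

0


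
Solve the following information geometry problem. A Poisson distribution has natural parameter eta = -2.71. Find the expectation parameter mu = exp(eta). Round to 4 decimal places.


Expectation parameter for Poisson exponential family:
mu = exp(eta).
eta = -2.71.
mu = exp(-2.71) = 0.0665

0.0665


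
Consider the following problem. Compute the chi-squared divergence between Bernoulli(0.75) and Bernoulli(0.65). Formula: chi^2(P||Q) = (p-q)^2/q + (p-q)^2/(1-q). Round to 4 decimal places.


Chi-squared divergence between Bernoulli distributions:
chi^2 = (p-q)^2/q + (p-q)^2/(1-q).
p = 0.75, q = 0.65, p-q = 0.1.
(p-q)^2 = 0.01.
term1 = 0.01/0.65 = 0.015385.
term2 = 0.01/0.35 = 0.028571.
chi^2 = 0.015385 + 0.028571 = 0.0440

0.0440


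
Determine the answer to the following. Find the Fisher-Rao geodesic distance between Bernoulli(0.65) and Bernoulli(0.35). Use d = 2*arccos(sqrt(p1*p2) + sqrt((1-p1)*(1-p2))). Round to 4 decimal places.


Geodesic distance on Bernoulli manifold:
d(p1,p2) = 2*arccos(sqrt(p1*p2) + sqrt((1-p1)*(1-p2))).
sqrt(p1*p2) = sqrt(0.65*0.35) = 0.47697.
sqrt((1-p1)*(1-p2)) = sqrt(0.35*0.65) = 0.47697.
arg = 0.47697 + 0.47697 = 0.953939.
d = 2*arccos(0.953939) = 0.6094

0.6094


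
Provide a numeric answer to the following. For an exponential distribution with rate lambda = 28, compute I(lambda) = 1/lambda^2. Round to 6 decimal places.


Fisher information for exponential: I(lambda) = 1/lambda^2.
lambda = 28, lambda^2 = 784.
I = 1/784 = 0.001276

0.001276


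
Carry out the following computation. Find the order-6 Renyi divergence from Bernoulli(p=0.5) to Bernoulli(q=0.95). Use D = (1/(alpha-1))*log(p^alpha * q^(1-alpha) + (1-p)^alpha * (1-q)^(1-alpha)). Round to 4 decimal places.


Renyi divergence of order alpha between Bernoulli distributions:
D = (1/(alpha-1))*log(p^alpha * q^(1-alpha) + (1-p)^alpha * (1-q)^(1-alpha)).
alpha = 6, p = 0.5, q = 0.95.
p^alpha * q^(1-alpha) = 0.5^6 * 0.95^-5 = 0.020193.
(1-p)^alpha * (1-q)^(1-alpha) = 0.5^6 * 0.05^-5 = 50000.0.
sum = 0.020193 + 50000.0 = 50000.020193.
D = (1/5)*log(50000.020193) = 2.1640

2.1640


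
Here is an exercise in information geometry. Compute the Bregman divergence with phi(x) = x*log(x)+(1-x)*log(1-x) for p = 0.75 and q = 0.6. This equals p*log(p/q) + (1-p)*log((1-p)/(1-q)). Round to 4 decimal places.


Bregman divergence with negative entropy generator:
D = p*log(p/q) + (1-p)*log((1-p)/(1-q)).
p = 0.75, q = 0.6.
p*log(p/q) = 0.75*log(0.75/0.6) = 0.167358.
(1-p)*log((1-p)/(1-q)) = 0.25*log(0.25/0.4) = -0.117501.
D = 0.167358 + -0.117501 = 0.0499

0.0499


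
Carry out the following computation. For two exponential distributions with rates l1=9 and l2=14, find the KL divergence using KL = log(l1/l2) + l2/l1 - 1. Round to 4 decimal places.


KL divergence for exponential family:
KL = log(l1/l2) + l2/l1 - 1.
log(9/14) = -0.441833.
14/9 = 1.555556.
KL = -0.441833 + 1.555556 - 1 = 0.1137

0.1137


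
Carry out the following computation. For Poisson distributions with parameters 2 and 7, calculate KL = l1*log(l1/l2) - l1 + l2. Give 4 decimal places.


KL divergence for Poisson:
KL = l1*log(l1/l2) - l1 + l2.
l1 = 2, l2 = 7.
log(2/7) = -1.252763.
l1*log(l1/l2) = 2 * -1.252763 = -2.505526.
KL = -2.505526 - 2 + 7 = 2.4945

2.4945


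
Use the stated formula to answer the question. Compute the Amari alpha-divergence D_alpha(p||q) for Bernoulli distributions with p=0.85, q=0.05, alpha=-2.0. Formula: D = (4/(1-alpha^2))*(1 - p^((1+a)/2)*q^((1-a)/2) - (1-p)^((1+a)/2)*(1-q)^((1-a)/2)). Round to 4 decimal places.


Amari alpha-divergence:
D = (4/(1-alpha^2))*(1 - p^((1+a)/2)*q^((1-a)/2) - (1-p)^((1+a)/2)*(1-q)^((1-a)/2)).
alpha = -2.0, p = 0.85, q = 0.05.
e1 = (1+alpha)/2 = -0.5, e2 = (1-alpha)/2 = 1.5.
t1 = p^e1 * q^e2 = 0.85^-0.5 * 0.05^1.5 = 0.012127.
t2 = (1-p)^e1 * (1-q)^e2 = 0.15^-0.5 * 0.95^1.5 = 2.390781.
4/(1-alpha^2) = -1.333333.
D = -1.333333*(1 - 0.012127 - 2.390781) = 1.8705

1.8705


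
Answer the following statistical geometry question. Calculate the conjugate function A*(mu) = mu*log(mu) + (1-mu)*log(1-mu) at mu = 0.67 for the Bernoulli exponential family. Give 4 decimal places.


Legendre transform for Bernoulli:
A*(mu) = mu*log(mu) + (1-mu)*log(1-mu).
mu = 0.67, 1-mu = 0.33.
mu*log(mu) = 0.67*log(0.67) = -0.26832.
(1-mu)*log(1-mu) = 0.33*log(0.33) = -0.365859.
A* = -0.26832 + -0.365859 = -0.6342

-0.6342


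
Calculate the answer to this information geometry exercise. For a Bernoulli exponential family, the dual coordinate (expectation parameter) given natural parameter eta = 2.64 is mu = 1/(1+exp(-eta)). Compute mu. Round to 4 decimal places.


Dual coordinate (expectation parameter) for Bernoulli:
mu = 1/(1+exp(-eta)).
eta = 2.64.
exp(-eta) = exp(-2.64) = 0.071361.
mu = 1/(1+0.071361) = 0.9334

0.9334


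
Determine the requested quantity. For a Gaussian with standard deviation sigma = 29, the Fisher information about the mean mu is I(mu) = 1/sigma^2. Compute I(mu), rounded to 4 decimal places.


The Fisher information for the mean of a normal distribution is I(mu) = 1/sigma^2.
sigma = 29, so sigma^2 = 841.
I(mu) = 1/841 = 0.0012

0.0012


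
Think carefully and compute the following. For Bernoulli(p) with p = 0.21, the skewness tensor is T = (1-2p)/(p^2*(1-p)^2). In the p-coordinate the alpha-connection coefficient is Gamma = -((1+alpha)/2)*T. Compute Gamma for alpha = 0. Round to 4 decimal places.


Skewness (Amari-Chentsov) tensor: T = (1-2p)/(p^2*(1-p)^2).
p = 0.21, 1-2p = 0.58, p^2 = 0.0441, (1-p)^2 = 0.6241.
T = 0.58/(0.0441 * 0.6241) = 21.07343.
In the p-coordinate, Gamma^(alpha) = Gamma^(0) - (alpha/2)*T with Gamma^(0) = (1/2)*g'(p) = -T/2,
so Gamma^(alpha) = -((1+alpha)/2)*T.
alpha = 0, -(1+alpha)/2 = -0.5.
Gamma = -0.5 * 21.07343 = -10.5367

-10.5367


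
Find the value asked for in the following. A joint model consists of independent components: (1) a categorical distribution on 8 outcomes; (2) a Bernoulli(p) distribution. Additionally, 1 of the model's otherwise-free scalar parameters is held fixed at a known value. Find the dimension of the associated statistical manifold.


The dimension of a statistical manifold equals the number of free
(independent) real parameters of the model. For a product of independent
blocks the parameter counts add.
- categorical on 8 outcomes (probabilities sum to 1): 8-1 = 7.
- Bernoulli (p): 1.
Total = 7 + 1 = 8.
1 parameter(s) fixed at known values: 8 - 1 = 7.
Dimension = 7

7


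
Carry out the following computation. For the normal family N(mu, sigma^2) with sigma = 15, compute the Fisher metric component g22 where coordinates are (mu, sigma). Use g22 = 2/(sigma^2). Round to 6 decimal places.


For the 2-parameter normal family, the Fisher metric has:
  g11 = 1/sigma^2, g22 = 2/sigma^2.
sigma = 15, sigma^2 = 225.
g22 = 0.008889

0.008889


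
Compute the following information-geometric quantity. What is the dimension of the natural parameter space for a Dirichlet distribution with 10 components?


Exponential family dimension calculation:
Dirichlet with 10 components has 10 natural parameters.

10


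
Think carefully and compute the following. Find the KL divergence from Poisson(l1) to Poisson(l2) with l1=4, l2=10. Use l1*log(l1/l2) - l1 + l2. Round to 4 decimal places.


KL divergence for Poisson:
KL = l1*log(l1/l2) - l1 + l2.
l1 = 4, l2 = 10.
log(4/10) = -0.916291.
l1*log(l1/l2) = 4 * -0.916291 = -3.665163.
KL = -3.665163 - 4 + 10 = 2.3348

2.3348


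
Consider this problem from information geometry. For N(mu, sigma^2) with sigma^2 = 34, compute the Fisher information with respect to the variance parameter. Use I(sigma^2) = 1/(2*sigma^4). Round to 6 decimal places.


Fisher information for variance: I(sigma^2) = 1/(2*sigma^4).
sigma^2 = 34, so sigma^4 = 1156.
I = 1/(2*1156) = 1/2312 = 0.000433

0.000433


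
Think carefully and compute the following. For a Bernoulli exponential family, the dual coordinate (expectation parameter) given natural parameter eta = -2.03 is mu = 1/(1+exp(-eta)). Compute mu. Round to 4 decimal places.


Dual coordinate (expectation parameter) for Bernoulli:
mu = 1/(1+exp(-eta)).
eta = -2.03.
exp(-eta) = exp(2.03) = 7.614086.
mu = 1/(1+7.614086) = 0.1161

0.1161


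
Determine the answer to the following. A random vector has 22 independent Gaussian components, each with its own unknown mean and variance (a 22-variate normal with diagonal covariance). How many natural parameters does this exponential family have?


Exponential family dimension calculation:
Each univariate normal has two natural parameters (mu/sigma^2 and -1/(2 sigma^2)).
With 22 independent components, dim = 2 * 22 = 44.

44


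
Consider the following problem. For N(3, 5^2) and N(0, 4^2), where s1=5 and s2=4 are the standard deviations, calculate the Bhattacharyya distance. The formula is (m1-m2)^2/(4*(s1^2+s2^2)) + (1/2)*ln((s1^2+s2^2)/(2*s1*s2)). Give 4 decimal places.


Bhattacharyya distance between two Gaussians:
DB = (m1-m2)^2/(4*(s1^2+s2^2)) + (1/2)*ln((s1^2+s2^2)/(2*s1*s2)).
(m1-m2)^2 = (3)^2 = 9.
s1^2+s2^2 = 25 + 16 = 41.
term1 = 9/164 = 0.054878.
term2 = 0.5*ln(41/40.0) = 0.012346.
DB = 0.054878 + 0.012346 = 0.0672

0.0672


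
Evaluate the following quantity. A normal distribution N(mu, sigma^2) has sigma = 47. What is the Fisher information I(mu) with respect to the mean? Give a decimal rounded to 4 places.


The Fisher information for the mean of a normal distribution is I(mu) = 1/sigma^2.
sigma = 47, so sigma^2 = 2209.
I(mu) = 1/2209 = 0.0005

0.0005


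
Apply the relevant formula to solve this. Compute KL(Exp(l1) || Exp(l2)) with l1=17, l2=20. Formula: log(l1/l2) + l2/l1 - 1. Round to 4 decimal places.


KL divergence for exponential family:
KL = log(l1/l2) + l2/l1 - 1.
log(17/20) = -0.162519.
20/17 = 1.176471.
KL = -0.162519 + 1.176471 - 1 = 0.0140

0.0140


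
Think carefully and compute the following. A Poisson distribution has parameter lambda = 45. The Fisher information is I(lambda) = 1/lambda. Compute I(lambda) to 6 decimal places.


Fisher information for Poisson: I(lambda) = 1/lambda.
lambda = 45.
I(lambda) = 1/45 = 0.022222

0.022222


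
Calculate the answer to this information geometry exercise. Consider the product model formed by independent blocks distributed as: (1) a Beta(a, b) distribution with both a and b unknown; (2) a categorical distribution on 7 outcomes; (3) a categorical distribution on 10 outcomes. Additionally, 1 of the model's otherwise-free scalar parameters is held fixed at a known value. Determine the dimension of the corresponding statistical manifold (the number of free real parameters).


The dimension of a statistical manifold equals the number of free
(independent) real parameters of the model. For a product of independent
blocks the parameter counts add.
- Beta (a, b): 2.
- categorical on 7 outcomes (probabilities sum to 1): 7-1 = 6.
- categorical on 10 outcomes (probabilities sum to 1): 10-1 = 9.
Total = 2 + 6 + 9 = 17.
1 parameter(s) fixed at known values: 17 - 1 = 16.
Dimension = 16

16


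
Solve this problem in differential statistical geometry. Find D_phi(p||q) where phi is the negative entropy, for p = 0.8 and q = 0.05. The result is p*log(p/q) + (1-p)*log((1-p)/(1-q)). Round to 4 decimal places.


Bregman divergence with negative entropy generator:
D = p*log(p/q) + (1-p)*log((1-p)/(1-q)).
p = 0.8, q = 0.05.
p*log(p/q) = 0.8*log(0.8/0.05) = 2.218071.
(1-p)*log((1-p)/(1-q)) = 0.2*log(0.2/0.95) = -0.311629.
D = 2.218071 + -0.311629 = 1.9064

1.9064


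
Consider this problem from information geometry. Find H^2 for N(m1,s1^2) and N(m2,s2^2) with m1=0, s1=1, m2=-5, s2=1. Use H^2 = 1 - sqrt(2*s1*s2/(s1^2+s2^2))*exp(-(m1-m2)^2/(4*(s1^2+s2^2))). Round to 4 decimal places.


Squared Hellinger distance for Gaussians:
H^2 = 1 - sqrt(2*s1*s2/(s1^2+s2^2)) * exp(-(m1-m2)^2/(4*(s1^2+s2^2))).
s1^2 = 1, s2^2 = 1, s1^2+s2^2 = 2.
sqrt(2*1*1/(2)) = 1.0.
(m1-m2)^2 = (5)^2 = 25.
exp(-25/(4*2)) = exp(-3.125) = 0.043937.
H^2 = 1 - 1.0*0.043937 = 0.9561

0.9561


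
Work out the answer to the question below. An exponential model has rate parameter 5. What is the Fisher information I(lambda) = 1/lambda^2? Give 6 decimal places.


Fisher information for exponential: I(lambda) = 1/lambda^2.
lambda = 5, lambda^2 = 25.
I = 1/25 = 0.040000

0.040000


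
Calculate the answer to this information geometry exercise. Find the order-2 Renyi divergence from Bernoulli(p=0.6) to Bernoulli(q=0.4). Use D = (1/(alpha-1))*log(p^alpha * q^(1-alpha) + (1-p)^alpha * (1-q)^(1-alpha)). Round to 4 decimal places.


Renyi divergence of order alpha between Bernoulli distributions:
D = (1/(alpha-1))*log(p^alpha * q^(1-alpha) + (1-p)^alpha * (1-q)^(1-alpha)).
alpha = 2, p = 0.6, q = 0.4.
p^alpha * q^(1-alpha) = 0.6^2 * 0.4^-1 = 0.9.
(1-p)^alpha * (1-q)^(1-alpha) = 0.4^2 * 0.6^-1 = 0.266667.
sum = 0.9 + 0.266667 = 1.166667.
D = (1/1)*log(1.166667) = 0.1542

0.1542


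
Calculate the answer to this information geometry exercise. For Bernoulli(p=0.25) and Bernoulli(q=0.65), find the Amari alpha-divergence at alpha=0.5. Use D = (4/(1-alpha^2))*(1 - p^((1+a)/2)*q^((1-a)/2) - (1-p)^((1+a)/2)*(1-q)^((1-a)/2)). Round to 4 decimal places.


Amari alpha-divergence:
D = (4/(1-alpha^2))*(1 - p^((1+a)/2)*q^((1-a)/2) - (1-p)^((1+a)/2)*(1-q)^((1-a)/2)).
alpha = 0.5, p = 0.25, q = 0.65.
e1 = (1+alpha)/2 = 0.75, e2 = (1-alpha)/2 = 0.25.
t1 = p^e1 * q^e2 = 0.25^0.75 * 0.65^0.25 = 0.317456.
t2 = (1-p)^e1 * (1-q)^e2 = 0.75^0.75 * 0.35^0.25 = 0.619888.
4/(1-alpha^2) = 5.333333.
D = 5.333333*(1 - 0.317456 - 0.619888) = 0.3342

0.3342


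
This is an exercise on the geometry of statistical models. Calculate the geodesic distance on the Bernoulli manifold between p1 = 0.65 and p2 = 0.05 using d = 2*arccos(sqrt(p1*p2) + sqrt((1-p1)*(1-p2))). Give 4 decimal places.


Geodesic distance on Bernoulli manifold:
d(p1,p2) = 2*arccos(sqrt(p1*p2) + sqrt((1-p1)*(1-p2))).
sqrt(p1*p2) = sqrt(0.65*0.05) = 0.180278.
sqrt((1-p1)*(1-p2)) = sqrt(0.35*0.95) = 0.576628.
arg = 0.180278 + 0.576628 = 0.756906.
d = 2*arccos(0.756906) = 1.4245

1.4245


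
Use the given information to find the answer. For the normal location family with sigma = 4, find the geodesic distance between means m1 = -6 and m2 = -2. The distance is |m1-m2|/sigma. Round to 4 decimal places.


On the fixed-variance normal subfamily, geodesic distance = |m1-m2|/sigma.
|-6 - -2| = 4.
sigma = 4.
d = 4/4 = 1.0000

1.0000


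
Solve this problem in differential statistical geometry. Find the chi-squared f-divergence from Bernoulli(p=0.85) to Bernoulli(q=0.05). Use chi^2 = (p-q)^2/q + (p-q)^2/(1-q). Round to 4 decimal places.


Chi-squared divergence between Bernoulli distributions:
chi^2 = (p-q)^2/q + (p-q)^2/(1-q).
p = 0.85, q = 0.05, p-q = 0.8.
(p-q)^2 = 0.64.
term1 = 0.64/0.05 = 12.8.
term2 = 0.64/0.95 = 0.673684.
chi^2 = 12.8 + 0.673684 = 13.4737

13.4737


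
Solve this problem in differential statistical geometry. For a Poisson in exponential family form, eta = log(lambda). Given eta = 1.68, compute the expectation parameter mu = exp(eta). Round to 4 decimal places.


Expectation parameter for Poisson exponential family:
mu = exp(eta).
eta = 1.68.
mu = exp(1.68) = 5.3656

5.3656


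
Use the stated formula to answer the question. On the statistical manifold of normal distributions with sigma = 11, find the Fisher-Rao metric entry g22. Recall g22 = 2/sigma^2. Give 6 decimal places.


For the 2-parameter normal family, the Fisher metric has:
  g11 = 1/sigma^2, g22 = 2/sigma^2.
sigma = 11, sigma^2 = 121.
g22 = 0.016529

0.016529


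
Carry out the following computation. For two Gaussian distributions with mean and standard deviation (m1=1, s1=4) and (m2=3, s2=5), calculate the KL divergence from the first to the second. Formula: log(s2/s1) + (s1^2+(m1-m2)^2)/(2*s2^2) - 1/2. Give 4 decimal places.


KL divergence between normal distributions:
KL = log(s2/s1) + (s1^2 + (m1-m2)^2)/(2*s2^2) - 1/2.
log(5/4) = 0.223144.
(4^2 + (1-3)^2)/(2*5^2) = (16 + 4)/50 = 0.4.
KL = 0.223144 + 0.4 - 0.5 = 0.1231

0.1231


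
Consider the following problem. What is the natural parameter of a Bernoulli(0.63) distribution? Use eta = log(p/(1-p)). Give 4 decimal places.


Natural parameter for Bernoulli: eta = log(p/(1-p)).
p = 0.63, 1-p = 0.37.
p/(1-p) = 1.702703.
eta = log(1.702703) = 0.5322

0.5322


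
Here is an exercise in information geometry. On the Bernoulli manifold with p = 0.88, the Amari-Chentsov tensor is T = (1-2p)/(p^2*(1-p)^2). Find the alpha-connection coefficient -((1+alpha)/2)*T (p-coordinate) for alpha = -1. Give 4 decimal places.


Skewness (Amari-Chentsov) tensor: T = (1-2p)/(p^2*(1-p)^2).
p = 0.88, 1-2p = -0.76, p^2 = 0.7744, (1-p)^2 = 0.0144.
T = -0.76/(0.7744 * 0.0144) = -68.153122.
In the p-coordinate, Gamma^(alpha) = Gamma^(0) - (alpha/2)*T with Gamma^(0) = (1/2)*g'(p) = -T/2,
so Gamma^(alpha) = -((1+alpha)/2)*T.
alpha = -1, -(1+alpha)/2 = 0.0.
Gamma = 0.0 * -68.153122 = 0.0000

0.0000


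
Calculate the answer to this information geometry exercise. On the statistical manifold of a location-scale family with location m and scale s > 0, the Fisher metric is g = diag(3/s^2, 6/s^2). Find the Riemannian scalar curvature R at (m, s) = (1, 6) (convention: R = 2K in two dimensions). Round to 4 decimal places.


The metric has the form g = (A dm^2 + B ds^2)/s^2 with A = 3, B = 6.
Substitute u = sqrt(A/B)*m: g = B*(du^2 + ds^2)/s^2, i.e. B times the
Poincare upper half-plane metric, which has constant Gaussian curvature -1.
Scaling a 2D metric by a constant c divides the Gaussian curvature by c,
so K = -1/B = -1/(6) = -0.1667 everywhere (the point (m, s) = (1, 6) is irrelevant:
the curvature is constant).
Scalar curvature in dimension 2: R = 2K = -2/(6) = -0.3333.

-0.3333


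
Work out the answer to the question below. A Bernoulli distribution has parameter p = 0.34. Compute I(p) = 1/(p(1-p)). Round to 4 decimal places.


For Bernoulli(p), Fisher information is I(p) = 1/(p*(1-p)).
p = 0.34, 1-p = 0.66.
p*(1-p) = 0.2244.
I(p) = 1/0.2244 = 4.4563

4.4563


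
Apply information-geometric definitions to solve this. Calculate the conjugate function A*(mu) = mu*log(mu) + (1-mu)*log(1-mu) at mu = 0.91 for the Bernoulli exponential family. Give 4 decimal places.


Legendre transform for Bernoulli:
A*(mu) = mu*log(mu) + (1-mu)*log(1-mu).
mu = 0.91, 1-mu = 0.09.
mu*log(mu) = 0.91*log(0.91) = -0.085823.
(1-mu)*log(1-mu) = 0.09*log(0.09) = -0.216715.
A* = -0.085823 + -0.216715 = -0.3025

-0.3025


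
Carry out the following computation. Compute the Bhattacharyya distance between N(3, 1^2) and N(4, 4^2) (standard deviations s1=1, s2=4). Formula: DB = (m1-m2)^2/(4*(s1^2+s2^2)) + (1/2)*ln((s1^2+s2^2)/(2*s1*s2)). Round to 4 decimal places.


Bhattacharyya distance between two Gaussians:
DB = (m1-m2)^2/(4*(s1^2+s2^2)) + (1/2)*ln((s1^2+s2^2)/(2*s1*s2)).
(m1-m2)^2 = (-1)^2 = 1.
s1^2+s2^2 = 1 + 16 = 17.
term1 = 1/68 = 0.014706.
term2 = 0.5*ln(17/8.0) = 0.376886.
DB = 0.014706 + 0.376886 = 0.3916

0.3916


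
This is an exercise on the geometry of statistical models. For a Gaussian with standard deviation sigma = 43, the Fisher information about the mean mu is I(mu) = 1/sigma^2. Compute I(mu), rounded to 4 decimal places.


The Fisher information for the mean of a normal distribution is I(mu) = 1/sigma^2.
sigma = 43, so sigma^2 = 1849.
I(mu) = 1/1849 = 0.0005

0.0005


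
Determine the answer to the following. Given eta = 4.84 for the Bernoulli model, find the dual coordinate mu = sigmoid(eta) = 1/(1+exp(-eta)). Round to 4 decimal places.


Dual coordinate (expectation parameter) for Bernoulli:
mu = 1/(1+exp(-eta)).
eta = 4.84.
exp(-eta) = exp(-4.84) = 0.007907.
mu = 1/(1+0.007907) = 0.9922

0.9922


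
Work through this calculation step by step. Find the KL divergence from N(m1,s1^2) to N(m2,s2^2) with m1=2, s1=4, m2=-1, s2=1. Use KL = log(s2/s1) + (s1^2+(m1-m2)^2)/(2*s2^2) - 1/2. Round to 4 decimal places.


KL divergence between normal distributions:
KL = log(s2/s1) + (s1^2 + (m1-m2)^2)/(2*s2^2) - 1/2.
log(1/4) = -1.386294.
(4^2 + (2--1)^2)/(2*1^2) = (16 + 9)/2 = 12.5.
KL = -1.386294 + 12.5 - 0.5 = 10.6137

10.6137


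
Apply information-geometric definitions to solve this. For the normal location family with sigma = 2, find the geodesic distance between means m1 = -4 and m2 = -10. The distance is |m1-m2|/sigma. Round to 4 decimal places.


On the fixed-variance normal subfamily, geodesic distance = |m1-m2|/sigma.
|-4 - -10| = 6.
sigma = 2.
d = 6/2 = 3.0000

3.0000


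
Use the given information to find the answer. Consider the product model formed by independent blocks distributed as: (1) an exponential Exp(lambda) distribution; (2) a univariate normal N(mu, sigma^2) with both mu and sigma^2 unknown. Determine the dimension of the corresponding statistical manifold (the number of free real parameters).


The dimension of a statistical manifold equals the number of free
(independent) real parameters of the model. For a product of independent
blocks the parameter counts add.
- exponential (lambda): 1.
- normal (mu, sigma^2): 2.
Total = 1 + 2 = 3.
Dimension = 3

3


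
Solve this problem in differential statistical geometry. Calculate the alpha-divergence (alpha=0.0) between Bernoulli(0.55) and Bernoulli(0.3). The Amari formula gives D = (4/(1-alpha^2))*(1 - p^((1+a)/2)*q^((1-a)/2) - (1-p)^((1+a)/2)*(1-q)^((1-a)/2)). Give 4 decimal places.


Amari alpha-divergence:
D = (4/(1-alpha^2))*(1 - p^((1+a)/2)*q^((1-a)/2) - (1-p)^((1+a)/2)*(1-q)^((1-a)/2)).
alpha = 0.0, p = 0.55, q = 0.3.
e1 = (1+alpha)/2 = 0.5, e2 = (1-alpha)/2 = 0.5.
t1 = p^e1 * q^e2 = 0.55^0.5 * 0.3^0.5 = 0.406202.
t2 = (1-p)^e1 * (1-q)^e2 = 0.45^0.5 * 0.7^0.5 = 0.561249.
4/(1-alpha^2) = 4.0.
D = 4.0*(1 - 0.406202 - 0.561249) = 0.1302

0.1302


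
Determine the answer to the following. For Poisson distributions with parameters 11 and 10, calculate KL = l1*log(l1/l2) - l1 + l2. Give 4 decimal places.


KL divergence for Poisson:
KL = l1*log(l1/l2) - l1 + l2.
l1 = 11, l2 = 10.
log(11/10) = 0.09531.
l1*log(l1/l2) = 11 * 0.09531 = 1.048412.
KL = 1.048412 - 11 + 10 = 0.0484

0.0484


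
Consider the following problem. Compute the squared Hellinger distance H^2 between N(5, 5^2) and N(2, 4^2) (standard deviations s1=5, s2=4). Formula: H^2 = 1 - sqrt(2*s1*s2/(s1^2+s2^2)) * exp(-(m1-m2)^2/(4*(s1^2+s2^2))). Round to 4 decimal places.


Squared Hellinger distance for Gaussians:
H^2 = 1 - sqrt(2*s1*s2/(s1^2+s2^2)) * exp(-(m1-m2)^2/(4*(s1^2+s2^2))).
s1^2 = 25, s2^2 = 16, s1^2+s2^2 = 41.
sqrt(2*5*4/(41)) = 0.98773.
(m1-m2)^2 = (3)^2 = 9.
exp(-9/(4*41)) = exp(-0.054878) = 0.946601.
H^2 = 1 - 0.98773*0.946601 = 0.0650

0.0650


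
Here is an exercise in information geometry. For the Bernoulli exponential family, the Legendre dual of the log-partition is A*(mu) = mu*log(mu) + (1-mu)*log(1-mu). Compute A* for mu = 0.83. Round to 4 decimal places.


Legendre transform for Bernoulli:
A*(mu) = mu*log(mu) + (1-mu)*log(1-mu).
mu = 0.83, 1-mu = 0.17.
mu*log(mu) = 0.83*log(0.83) = -0.154654.
(1-mu)*log(1-mu) = 0.17*log(0.17) = -0.301233.
A* = -0.154654 + -0.301233 = -0.4559

-0.4559


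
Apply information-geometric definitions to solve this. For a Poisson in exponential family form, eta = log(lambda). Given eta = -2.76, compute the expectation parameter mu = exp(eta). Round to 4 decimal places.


Expectation parameter for Poisson exponential family:
mu = exp(eta).
eta = -2.76.
mu = exp(-2.76) = 0.0633

0.0633


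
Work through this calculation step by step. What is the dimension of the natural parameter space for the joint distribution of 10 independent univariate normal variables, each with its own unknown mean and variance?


Exponential family dimension calculation:
Each univariate normal has two natural parameters (mu/sigma^2 and -1/(2 sigma^2)).
With 10 independent components, dim = 2 * 10 = 20.

20


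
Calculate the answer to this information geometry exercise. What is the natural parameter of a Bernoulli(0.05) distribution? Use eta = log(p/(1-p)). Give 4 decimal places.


Natural parameter for Bernoulli: eta = log(p/(1-p)).
p = 0.05, 1-p = 0.95.
p/(1-p) = 0.052632.
eta = log(0.052632) = -2.9444

-2.9444


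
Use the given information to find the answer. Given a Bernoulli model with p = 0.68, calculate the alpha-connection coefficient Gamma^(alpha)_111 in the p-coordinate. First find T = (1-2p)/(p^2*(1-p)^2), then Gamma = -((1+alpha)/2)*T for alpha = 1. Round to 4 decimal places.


Skewness (Amari-Chentsov) tensor: T = (1-2p)/(p^2*(1-p)^2).
p = 0.68, 1-2p = -0.36, p^2 = 0.4624, (1-p)^2 = 0.1024.
T = -0.36/(0.4624 * 0.1024) = -7.602995.
In the p-coordinate, Gamma^(alpha) = Gamma^(0) - (alpha/2)*T with Gamma^(0) = (1/2)*g'(p) = -T/2,
so Gamma^(alpha) = -((1+alpha)/2)*T.
alpha = 1, -(1+alpha)/2 = -1.0.
Gamma = -1.0 * -7.602995 = 7.6030

7.6030


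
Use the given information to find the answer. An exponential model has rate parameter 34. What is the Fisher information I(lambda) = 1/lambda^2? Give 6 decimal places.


Fisher information for exponential: I(lambda) = 1/lambda^2.
lambda = 34, lambda^2 = 1156.
I = 1/1156 = 0.000865

0.000865


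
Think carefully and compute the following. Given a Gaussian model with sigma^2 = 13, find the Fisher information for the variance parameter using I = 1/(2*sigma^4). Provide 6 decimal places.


Fisher information for variance: I(sigma^2) = 1/(2*sigma^4).
sigma^2 = 13, so sigma^4 = 169.
I = 1/(2*169) = 1/338 = 0.002959

0.002959


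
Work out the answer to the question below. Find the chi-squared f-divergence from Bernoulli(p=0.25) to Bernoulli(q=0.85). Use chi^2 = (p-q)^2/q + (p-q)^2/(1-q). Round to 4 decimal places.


Chi-squared divergence between Bernoulli distributions:
chi^2 = (p-q)^2/q + (p-q)^2/(1-q).
p = 0.25, q = 0.85, p-q = -0.6.
(p-q)^2 = 0.36.
term1 = 0.36/0.85 = 0.423529.
term2 = 0.36/0.15 = 2.4.
chi^2 = 0.423529 + 2.4 = 2.8235

2.8235


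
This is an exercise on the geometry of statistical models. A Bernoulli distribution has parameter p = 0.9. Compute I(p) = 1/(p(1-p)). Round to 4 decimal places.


For Bernoulli(p), Fisher information is I(p) = 1/(p*(1-p)).
p = 0.9, 1-p = 0.1.
p*(1-p) = 0.09.
I(p) = 1/0.09 = 11.1111

11.1111


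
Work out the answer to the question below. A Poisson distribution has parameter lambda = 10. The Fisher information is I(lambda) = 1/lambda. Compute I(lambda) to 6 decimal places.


Fisher information for Poisson: I(lambda) = 1/lambda.
lambda = 10.
I(lambda) = 1/10 = 0.100000

0.100000


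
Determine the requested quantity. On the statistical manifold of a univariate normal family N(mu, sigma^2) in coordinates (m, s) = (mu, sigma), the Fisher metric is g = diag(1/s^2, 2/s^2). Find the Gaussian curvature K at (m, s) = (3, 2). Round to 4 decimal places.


The metric has the form g = (A dm^2 + B ds^2)/s^2 with A = 1, B = 2.
Substitute u = sqrt(A/B)*m: g = B*(du^2 + ds^2)/s^2, i.e. B times the
Poincare upper half-plane metric, which has constant Gaussian curvature -1.
Scaling a 2D metric by a constant c divides the Gaussian curvature by c,
so K = -1/B = -1/(2) = -0.5000 everywhere (the point (m, s) = (3, 2) is irrelevant:
the curvature is constant).
The requested Gaussian curvature is K = -0.5000.

-0.5000


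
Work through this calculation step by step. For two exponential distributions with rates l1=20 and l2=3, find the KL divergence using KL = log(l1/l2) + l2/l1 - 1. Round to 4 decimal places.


KL divergence for exponential family:
KL = log(l1/l2) + l2/l1 - 1.
log(20/3) = 1.89712.
3/20 = 0.15.
KL = 1.89712 + 0.15 - 1 = 1.0471

1.0471


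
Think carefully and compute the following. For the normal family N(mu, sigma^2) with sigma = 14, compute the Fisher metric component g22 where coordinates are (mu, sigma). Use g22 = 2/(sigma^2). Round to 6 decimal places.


For the 2-parameter normal family, the Fisher metric has:
  g11 = 1/sigma^2, g22 = 2/sigma^2.
sigma = 14, sigma^2 = 196.
g22 = 0.010204

0.010204


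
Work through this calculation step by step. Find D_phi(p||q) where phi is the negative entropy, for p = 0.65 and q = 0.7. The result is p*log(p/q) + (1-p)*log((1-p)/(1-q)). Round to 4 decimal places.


Bregman divergence with negative entropy generator:
D = p*log(p/q) + (1-p)*log((1-p)/(1-q)).
p = 0.65, q = 0.7.
p*log(p/q) = 0.65*log(0.65/0.7) = -0.04817.
(1-p)*log((1-p)/(1-q)) = 0.35*log(0.35/0.3) = 0.053953.
D = -0.04817 + 0.053953 = 0.0058

0.0058


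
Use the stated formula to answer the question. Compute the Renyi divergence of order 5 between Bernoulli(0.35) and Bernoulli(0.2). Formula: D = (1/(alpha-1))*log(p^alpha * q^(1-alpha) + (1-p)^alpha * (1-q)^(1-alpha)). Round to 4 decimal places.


Renyi divergence of order alpha between Bernoulli distributions:
D = (1/(alpha-1))*log(p^alpha * q^(1-alpha) + (1-p)^alpha * (1-q)^(1-alpha)).
alpha = 5, p = 0.35, q = 0.2.
p^alpha * q^(1-alpha) = 0.35^5 * 0.2^-4 = 3.282617.
(1-p)^alpha * (1-q)^(1-alpha) = 0.65^5 * 0.8^-4 = 0.283274.
sum = 3.282617 + 0.283274 = 3.565891.
D = (1/4)*log(3.565891) = 0.3179

0.3179


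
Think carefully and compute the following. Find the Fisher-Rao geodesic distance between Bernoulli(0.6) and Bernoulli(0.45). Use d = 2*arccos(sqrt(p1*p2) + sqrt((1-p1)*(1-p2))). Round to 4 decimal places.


Geodesic distance on Bernoulli manifold:
d(p1,p2) = 2*arccos(sqrt(p1*p2) + sqrt((1-p1)*(1-p2))).
sqrt(p1*p2) = sqrt(0.6*0.45) = 0.519615.
sqrt((1-p1)*(1-p2)) = sqrt(0.4*0.55) = 0.469042.
arg = 0.519615 + 0.469042 = 0.988657.
d = 2*arccos(0.988657) = 0.3015

0.3015


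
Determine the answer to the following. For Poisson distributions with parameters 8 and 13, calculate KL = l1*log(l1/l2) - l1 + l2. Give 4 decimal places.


KL divergence for Poisson:
KL = l1*log(l1/l2) - l1 + l2.
l1 = 8, l2 = 13.
log(8/13) = -0.485508.
l1*log(l1/l2) = 8 * -0.485508 = -3.884063.
KL = -3.884063 - 8 + 13 = 1.1159

1.1159


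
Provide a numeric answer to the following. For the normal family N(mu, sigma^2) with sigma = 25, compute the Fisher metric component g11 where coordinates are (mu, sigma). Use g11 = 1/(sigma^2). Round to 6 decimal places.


For the 2-parameter normal family, the Fisher metric has:
  g11 = 1/sigma^2, g22 = 2/sigma^2.
sigma = 25, sigma^2 = 625.
g11 = 0.001600

0.001600


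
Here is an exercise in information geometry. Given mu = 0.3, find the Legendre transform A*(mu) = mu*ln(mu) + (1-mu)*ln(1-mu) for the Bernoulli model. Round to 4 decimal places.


Legendre transform for Bernoulli:
A*(mu) = mu*log(mu) + (1-mu)*log(1-mu).
mu = 0.3, 1-mu = 0.7.
mu*log(mu) = 0.3*log(0.3) = -0.361192.
(1-mu)*log(1-mu) = 0.7*log(0.7) = -0.249672.
A* = -0.361192 + -0.249672 = -0.6109

-0.6109


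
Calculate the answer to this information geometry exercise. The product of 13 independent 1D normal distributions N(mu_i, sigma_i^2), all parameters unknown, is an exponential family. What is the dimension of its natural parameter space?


Exponential family dimension calculation:
Each univariate normal has two natural parameters (mu/sigma^2 and -1/(2 sigma^2)).
With 13 independent components, dim = 2 * 13 = 26.

26


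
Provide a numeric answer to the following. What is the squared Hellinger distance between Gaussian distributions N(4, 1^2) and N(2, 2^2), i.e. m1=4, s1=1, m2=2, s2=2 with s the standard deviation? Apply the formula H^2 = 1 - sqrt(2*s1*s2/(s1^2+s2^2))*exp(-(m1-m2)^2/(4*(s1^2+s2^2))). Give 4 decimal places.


Squared Hellinger distance for Gaussians:
H^2 = 1 - sqrt(2*s1*s2/(s1^2+s2^2)) * exp(-(m1-m2)^2/(4*(s1^2+s2^2))).
s1^2 = 1, s2^2 = 4, s1^2+s2^2 = 5.
sqrt(2*1*2/(5)) = 0.894427.
(m1-m2)^2 = (2)^2 = 4.
exp(-4/(4*5)) = exp(-0.2) = 0.818731.
H^2 = 1 - 0.894427*0.818731 = 0.2677

0.2677


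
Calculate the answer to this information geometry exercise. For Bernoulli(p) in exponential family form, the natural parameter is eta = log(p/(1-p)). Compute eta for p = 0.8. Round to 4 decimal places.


Natural parameter for Bernoulli: eta = log(p/(1-p)).
p = 0.8, 1-p = 0.2.
p/(1-p) = 4.0.
eta = log(4.0) = 1.3863

1.3863


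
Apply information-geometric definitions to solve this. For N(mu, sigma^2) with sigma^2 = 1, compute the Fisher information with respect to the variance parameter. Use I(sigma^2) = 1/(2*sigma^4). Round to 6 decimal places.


Fisher information for variance: I(sigma^2) = 1/(2*sigma^4).
sigma^2 = 1, so sigma^4 = 1.
I = 1/(2*1) = 1/2 = 0.500000

0.500000


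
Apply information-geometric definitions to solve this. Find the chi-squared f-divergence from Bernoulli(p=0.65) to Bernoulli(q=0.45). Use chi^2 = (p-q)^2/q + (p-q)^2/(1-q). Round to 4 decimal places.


Chi-squared divergence between Bernoulli distributions:
chi^2 = (p-q)^2/q + (p-q)^2/(1-q).
p = 0.65, q = 0.45, p-q = 0.2.
(p-q)^2 = 0.04.
term1 = 0.04/0.45 = 0.088889.
term2 = 0.04/0.55 = 0.072727.
chi^2 = 0.088889 + 0.072727 = 0.1616

0.1616


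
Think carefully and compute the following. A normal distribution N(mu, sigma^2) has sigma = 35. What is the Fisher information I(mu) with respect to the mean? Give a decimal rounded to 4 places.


The Fisher information for the mean of a normal distribution is I(mu) = 1/sigma^2.
sigma = 35, so sigma^2 = 1225.
I(mu) = 1/1225 = 0.0008

0.0008


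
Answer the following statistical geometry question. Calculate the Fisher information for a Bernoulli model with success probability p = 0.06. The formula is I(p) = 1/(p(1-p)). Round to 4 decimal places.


For Bernoulli(p), Fisher information is I(p) = 1/(p*(1-p)).
p = 0.06, 1-p = 0.94.
p*(1-p) = 0.0564.
I(p) = 1/0.0564 = 17.7305

17.7305


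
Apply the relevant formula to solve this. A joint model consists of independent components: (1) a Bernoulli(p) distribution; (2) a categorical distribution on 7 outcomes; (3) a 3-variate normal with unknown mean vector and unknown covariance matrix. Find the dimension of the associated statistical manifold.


The dimension of a statistical manifold equals the number of free
(independent) real parameters of the model. For a product of independent
blocks the parameter counts add.
- Bernoulli (p): 1.
- categorical on 7 outcomes (probabilities sum to 1): 7-1 = 6.
- 3-variate normal: 3 (mean) + 3*4/2 = 6 (symmetric covariance) = 9.
Total = 1 + 6 + 9 = 16.
Dimension = 16

16


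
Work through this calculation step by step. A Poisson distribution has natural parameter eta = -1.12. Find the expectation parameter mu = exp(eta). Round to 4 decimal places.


Expectation parameter for Poisson exponential family:
mu = exp(eta).
eta = -1.12.
mu = exp(-1.12) = 0.3263

0.3263


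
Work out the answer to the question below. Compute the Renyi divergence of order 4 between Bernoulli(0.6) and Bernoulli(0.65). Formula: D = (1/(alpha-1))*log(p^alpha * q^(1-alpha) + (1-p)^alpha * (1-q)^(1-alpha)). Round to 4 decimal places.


Renyi divergence of order alpha between Bernoulli distributions:
D = (1/(alpha-1))*log(p^alpha * q^(1-alpha) + (1-p)^alpha * (1-q)^(1-alpha)).
alpha = 4, p = 0.6, q = 0.65.
p^alpha * q^(1-alpha) = 0.6^4 * 0.65^-3 = 0.471916.
(1-p)^alpha * (1-q)^(1-alpha) = 0.4^4 * 0.35^-3 = 0.597085.
sum = 0.471916 + 0.597085 = 1.069001.
D = (1/3)*log(1.069001) = 0.0222

0.0222


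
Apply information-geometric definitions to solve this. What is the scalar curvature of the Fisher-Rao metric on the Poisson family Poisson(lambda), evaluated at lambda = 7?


This family has a single free parameter, so its statistical manifold
is 1-dimensional. The Riemann curvature tensor of any 1-dimensional
Riemannian manifold vanishes identically, so R = 0.

0


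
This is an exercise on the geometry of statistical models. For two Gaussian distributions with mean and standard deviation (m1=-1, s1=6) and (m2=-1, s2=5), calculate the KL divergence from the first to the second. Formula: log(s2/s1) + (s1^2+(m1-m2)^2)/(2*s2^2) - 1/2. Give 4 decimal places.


KL divergence between normal distributions:
KL = log(s2/s1) + (s1^2 + (m1-m2)^2)/(2*s2^2) - 1/2.
log(5/6) = -0.182322.
(6^2 + (-1--1)^2)/(2*5^2) = (36 + 0)/50 = 0.72.
KL = -0.182322 + 0.72 - 0.5 = 0.0377

0.0377
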